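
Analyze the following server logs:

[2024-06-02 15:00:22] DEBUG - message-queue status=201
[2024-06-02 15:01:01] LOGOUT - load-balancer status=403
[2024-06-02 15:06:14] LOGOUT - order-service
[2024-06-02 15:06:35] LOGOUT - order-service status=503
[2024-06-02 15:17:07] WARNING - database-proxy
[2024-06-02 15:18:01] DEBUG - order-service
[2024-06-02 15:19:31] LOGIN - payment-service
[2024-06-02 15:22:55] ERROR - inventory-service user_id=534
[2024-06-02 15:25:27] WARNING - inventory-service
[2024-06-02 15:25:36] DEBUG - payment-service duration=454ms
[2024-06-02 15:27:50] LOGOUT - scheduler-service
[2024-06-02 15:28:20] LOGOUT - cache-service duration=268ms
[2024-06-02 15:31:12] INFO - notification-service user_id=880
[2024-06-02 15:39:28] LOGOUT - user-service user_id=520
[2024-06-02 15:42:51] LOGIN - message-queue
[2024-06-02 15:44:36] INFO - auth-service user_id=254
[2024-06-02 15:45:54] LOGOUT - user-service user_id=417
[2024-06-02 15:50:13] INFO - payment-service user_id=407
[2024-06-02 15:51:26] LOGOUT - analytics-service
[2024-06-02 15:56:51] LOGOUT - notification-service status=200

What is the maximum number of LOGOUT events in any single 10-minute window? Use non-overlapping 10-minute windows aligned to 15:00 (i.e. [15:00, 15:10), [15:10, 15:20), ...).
3

To find the burst window:

1. Divide the log period into non-overlapping 10-minute windows starting at 15:00
2. Count LOGOUT events in each window
3. Find the window with maximum count
4. Maximum events in a window: 3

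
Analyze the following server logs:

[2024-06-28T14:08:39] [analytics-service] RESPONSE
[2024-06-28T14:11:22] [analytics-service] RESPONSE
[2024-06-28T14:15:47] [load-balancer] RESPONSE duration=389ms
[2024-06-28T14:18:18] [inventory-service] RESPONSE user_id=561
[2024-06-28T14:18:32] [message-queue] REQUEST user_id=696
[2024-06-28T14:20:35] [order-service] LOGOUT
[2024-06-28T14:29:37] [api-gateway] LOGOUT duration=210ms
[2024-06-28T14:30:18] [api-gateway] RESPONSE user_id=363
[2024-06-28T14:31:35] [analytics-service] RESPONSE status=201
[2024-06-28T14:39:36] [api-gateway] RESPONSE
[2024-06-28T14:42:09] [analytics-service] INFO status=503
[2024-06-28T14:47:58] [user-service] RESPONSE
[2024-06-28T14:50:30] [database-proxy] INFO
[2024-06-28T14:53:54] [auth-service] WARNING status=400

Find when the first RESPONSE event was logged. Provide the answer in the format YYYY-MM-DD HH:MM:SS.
2024-06-28 14:08:39

To find the first event:

1. Filter for all RESPONSE events
2. Sort by timestamp
3. Select the first one
4. Timestamp: 2024-06-28 14:08:39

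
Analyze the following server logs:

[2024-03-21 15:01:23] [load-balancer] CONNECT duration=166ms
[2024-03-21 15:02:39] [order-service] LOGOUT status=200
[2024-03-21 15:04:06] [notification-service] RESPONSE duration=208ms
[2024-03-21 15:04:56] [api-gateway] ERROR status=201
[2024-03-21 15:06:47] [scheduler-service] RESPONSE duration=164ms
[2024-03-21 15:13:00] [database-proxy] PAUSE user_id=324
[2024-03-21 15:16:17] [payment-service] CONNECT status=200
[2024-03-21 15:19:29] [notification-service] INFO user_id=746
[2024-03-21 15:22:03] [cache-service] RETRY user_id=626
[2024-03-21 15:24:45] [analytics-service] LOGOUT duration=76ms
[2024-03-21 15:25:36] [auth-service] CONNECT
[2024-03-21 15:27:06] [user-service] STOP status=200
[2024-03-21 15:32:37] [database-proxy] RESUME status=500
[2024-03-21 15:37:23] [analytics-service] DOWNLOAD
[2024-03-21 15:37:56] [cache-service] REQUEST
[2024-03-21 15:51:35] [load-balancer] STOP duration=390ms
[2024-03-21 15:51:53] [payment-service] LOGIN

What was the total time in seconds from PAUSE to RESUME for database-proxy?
1177

To calculate state duration:

1. Find PAUSE event for database-proxy: 2024-03-21 15:13:00
2. Find RESUME event for database-proxy: 2024-03-21 15:32:37
3. Calculate duration: 2024-03-21 15:32:37 - 2024-03-21 15:13:00 = 1177 seconds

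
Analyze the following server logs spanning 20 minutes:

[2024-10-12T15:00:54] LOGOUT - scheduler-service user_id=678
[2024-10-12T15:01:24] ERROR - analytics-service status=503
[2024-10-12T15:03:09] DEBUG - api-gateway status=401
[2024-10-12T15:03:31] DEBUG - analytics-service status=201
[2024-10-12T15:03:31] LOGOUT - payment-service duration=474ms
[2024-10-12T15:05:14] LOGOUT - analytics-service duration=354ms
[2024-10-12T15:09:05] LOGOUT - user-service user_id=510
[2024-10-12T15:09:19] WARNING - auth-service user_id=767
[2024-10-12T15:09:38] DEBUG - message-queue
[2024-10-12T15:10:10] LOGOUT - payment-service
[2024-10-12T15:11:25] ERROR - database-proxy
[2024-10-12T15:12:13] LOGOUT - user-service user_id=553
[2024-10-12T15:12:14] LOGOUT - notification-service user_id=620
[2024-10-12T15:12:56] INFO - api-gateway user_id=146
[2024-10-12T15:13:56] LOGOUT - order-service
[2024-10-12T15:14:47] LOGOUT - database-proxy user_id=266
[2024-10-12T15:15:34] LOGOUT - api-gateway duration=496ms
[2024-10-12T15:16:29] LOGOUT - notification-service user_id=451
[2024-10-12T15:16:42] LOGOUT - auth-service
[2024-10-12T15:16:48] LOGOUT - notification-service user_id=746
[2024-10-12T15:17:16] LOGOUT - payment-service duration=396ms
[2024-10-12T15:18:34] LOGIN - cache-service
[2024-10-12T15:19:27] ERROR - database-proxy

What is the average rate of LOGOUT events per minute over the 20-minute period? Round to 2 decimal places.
0.7

To calculate the rate:

1. Count total LOGOUT events: 14
2. Total time period: 20 minutes
3. Rate = 14 / 20 = 0.7 events per minute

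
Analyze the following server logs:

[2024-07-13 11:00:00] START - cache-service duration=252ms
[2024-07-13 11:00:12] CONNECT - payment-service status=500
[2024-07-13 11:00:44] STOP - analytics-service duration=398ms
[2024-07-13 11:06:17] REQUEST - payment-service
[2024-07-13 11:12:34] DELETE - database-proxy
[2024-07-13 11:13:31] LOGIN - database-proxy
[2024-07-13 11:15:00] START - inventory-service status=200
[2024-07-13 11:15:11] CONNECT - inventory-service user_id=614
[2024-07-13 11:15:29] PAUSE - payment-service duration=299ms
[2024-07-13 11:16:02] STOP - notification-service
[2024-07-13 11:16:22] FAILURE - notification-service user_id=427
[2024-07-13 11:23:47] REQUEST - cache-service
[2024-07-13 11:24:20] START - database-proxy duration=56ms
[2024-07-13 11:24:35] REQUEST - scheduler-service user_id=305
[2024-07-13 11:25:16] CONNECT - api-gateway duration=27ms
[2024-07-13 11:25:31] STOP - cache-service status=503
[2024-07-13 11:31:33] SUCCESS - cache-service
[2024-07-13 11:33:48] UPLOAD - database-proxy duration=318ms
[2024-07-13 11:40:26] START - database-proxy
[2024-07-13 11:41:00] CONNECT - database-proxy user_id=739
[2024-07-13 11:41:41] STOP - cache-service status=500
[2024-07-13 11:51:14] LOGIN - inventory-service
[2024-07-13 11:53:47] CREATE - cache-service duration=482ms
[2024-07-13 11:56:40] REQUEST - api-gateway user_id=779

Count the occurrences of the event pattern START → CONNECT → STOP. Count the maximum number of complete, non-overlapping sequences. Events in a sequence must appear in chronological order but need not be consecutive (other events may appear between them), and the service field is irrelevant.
4

To count sequences:

1. Look for pattern: START → CONNECT → STOP
2. Greedily scan the log in chronological order, matching each sequence element in turn (ignoring service)
3. Each time the full pattern completes, increment the count and restart matching from the next event
4. Complete non-overlapping sequences found: 4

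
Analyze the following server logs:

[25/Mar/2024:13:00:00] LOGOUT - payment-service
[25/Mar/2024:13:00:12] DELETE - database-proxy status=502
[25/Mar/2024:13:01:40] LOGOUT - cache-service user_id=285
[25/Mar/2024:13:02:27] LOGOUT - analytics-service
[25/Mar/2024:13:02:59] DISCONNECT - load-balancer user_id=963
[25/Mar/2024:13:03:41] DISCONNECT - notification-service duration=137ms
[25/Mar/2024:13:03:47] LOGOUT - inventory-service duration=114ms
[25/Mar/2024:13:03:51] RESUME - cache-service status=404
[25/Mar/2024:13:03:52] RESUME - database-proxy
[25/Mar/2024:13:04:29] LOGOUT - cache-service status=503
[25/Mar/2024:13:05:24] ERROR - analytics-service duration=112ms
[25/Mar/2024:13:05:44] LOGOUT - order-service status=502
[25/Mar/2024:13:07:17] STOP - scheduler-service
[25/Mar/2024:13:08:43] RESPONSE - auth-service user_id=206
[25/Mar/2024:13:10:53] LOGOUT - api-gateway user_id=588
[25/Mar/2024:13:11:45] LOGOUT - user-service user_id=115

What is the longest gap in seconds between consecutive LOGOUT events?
309

To find the longest gap:

1. Extract all LOGOUT events in chronological order
2. Calculate time differences between consecutive events
3. Find the maximum difference
4. Longest gap: 309 seconds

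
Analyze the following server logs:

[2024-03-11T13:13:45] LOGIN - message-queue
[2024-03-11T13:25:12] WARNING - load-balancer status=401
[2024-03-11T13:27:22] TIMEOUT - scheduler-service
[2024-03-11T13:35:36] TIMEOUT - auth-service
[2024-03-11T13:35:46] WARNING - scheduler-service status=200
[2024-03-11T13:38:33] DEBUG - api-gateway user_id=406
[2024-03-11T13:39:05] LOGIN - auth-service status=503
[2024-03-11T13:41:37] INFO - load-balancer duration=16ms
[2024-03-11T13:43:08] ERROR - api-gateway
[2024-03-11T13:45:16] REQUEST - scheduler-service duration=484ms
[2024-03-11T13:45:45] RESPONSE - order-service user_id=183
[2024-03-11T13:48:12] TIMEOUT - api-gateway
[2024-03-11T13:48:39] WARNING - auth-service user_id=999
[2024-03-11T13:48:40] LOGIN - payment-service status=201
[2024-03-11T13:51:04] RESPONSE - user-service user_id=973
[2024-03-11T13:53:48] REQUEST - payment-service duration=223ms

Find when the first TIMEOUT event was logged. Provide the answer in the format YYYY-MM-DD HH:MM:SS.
2024-03-11 13:27:22

To find the first event:

1. Filter for all TIMEOUT events
2. Sort by timestamp
3. Select the first one
4. Timestamp: 2024-03-11 13:27:22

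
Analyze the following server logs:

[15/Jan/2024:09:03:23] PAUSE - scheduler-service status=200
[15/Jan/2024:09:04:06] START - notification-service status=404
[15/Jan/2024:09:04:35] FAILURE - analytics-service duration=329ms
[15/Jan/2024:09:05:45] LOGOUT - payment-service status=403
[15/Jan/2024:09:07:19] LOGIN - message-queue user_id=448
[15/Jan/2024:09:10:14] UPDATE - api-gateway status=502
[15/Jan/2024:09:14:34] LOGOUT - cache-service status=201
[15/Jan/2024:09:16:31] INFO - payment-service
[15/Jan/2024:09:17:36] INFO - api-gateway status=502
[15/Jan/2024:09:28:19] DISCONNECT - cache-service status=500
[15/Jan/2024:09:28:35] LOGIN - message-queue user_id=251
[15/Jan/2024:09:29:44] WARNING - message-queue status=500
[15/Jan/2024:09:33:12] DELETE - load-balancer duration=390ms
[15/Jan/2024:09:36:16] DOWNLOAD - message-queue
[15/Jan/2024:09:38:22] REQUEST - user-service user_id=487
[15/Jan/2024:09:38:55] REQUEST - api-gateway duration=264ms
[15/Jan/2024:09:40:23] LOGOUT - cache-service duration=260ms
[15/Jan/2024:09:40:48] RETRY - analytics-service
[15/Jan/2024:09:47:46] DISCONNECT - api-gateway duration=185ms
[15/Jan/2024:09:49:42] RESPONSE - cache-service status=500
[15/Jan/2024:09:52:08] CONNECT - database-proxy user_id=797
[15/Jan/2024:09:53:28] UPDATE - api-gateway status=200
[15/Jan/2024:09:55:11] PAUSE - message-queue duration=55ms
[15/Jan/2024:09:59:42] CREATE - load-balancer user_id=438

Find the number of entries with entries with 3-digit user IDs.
5

To find matching entries:

1. Pattern to match: entries with 3-digit user IDs
2. Scan each log entry for the pattern
3. Count matches: 5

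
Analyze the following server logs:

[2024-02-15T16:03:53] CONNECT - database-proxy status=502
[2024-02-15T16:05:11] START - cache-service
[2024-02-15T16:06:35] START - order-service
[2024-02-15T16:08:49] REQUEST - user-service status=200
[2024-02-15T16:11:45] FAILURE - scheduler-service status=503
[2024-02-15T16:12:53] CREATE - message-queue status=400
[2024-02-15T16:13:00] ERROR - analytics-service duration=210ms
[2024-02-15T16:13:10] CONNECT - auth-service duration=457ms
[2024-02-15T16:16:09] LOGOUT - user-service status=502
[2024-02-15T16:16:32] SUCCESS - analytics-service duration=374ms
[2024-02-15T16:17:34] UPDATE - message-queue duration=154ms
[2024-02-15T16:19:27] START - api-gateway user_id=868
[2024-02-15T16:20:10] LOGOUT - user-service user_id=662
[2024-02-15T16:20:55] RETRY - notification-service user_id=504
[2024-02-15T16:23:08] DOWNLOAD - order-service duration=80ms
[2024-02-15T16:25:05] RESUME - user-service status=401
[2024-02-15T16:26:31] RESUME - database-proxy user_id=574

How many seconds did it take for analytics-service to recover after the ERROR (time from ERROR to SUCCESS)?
212

To calculate recovery time:

1. Find ERROR event for analytics-service: 2024-02-15T16:13:00
2. Find next SUCCESS event for analytics-service: 2024-02-15T16:16:32
3. Recovery time: 2024-02-15T16:16:32 - 2024-02-15T16:13:00 = 212 seconds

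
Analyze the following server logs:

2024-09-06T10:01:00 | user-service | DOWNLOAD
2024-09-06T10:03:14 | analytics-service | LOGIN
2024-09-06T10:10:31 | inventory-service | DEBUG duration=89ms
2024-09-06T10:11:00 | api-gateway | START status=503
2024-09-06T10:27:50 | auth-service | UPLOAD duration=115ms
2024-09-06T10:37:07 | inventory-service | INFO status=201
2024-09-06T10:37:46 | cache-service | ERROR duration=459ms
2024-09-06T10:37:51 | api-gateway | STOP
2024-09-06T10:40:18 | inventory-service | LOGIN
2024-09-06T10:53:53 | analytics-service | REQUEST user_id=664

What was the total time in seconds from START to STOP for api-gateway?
1611

To calculate state duration:

1. Find START event for api-gateway: 2024-09-06T10:11:00
2. Find STOP event for api-gateway: 2024-09-06T10:37:51
3. Calculate duration: 2024-09-06T10:37:51 - 2024-09-06T10:11:00 = 1611 seconds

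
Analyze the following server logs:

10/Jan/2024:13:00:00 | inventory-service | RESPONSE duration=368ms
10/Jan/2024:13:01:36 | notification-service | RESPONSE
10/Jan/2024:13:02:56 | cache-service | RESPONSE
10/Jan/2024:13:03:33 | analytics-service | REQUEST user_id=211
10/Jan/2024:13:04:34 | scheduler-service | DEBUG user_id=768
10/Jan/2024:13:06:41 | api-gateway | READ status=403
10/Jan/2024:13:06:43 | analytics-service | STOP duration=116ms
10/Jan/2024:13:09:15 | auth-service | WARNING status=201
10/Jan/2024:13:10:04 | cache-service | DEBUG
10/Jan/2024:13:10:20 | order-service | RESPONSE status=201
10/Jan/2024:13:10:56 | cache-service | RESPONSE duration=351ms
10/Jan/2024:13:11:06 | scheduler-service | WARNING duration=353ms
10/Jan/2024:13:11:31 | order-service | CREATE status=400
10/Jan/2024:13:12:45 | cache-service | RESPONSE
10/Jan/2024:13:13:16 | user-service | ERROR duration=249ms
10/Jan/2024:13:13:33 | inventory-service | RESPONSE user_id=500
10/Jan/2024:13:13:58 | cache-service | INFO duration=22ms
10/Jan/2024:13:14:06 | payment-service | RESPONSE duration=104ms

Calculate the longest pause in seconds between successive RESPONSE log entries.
444

To find the longest gap:

1. Extract all RESPONSE events in chronological order
2. Calculate time differences between consecutive events
3. Find the maximum difference
4. Longest gap: 444 seconds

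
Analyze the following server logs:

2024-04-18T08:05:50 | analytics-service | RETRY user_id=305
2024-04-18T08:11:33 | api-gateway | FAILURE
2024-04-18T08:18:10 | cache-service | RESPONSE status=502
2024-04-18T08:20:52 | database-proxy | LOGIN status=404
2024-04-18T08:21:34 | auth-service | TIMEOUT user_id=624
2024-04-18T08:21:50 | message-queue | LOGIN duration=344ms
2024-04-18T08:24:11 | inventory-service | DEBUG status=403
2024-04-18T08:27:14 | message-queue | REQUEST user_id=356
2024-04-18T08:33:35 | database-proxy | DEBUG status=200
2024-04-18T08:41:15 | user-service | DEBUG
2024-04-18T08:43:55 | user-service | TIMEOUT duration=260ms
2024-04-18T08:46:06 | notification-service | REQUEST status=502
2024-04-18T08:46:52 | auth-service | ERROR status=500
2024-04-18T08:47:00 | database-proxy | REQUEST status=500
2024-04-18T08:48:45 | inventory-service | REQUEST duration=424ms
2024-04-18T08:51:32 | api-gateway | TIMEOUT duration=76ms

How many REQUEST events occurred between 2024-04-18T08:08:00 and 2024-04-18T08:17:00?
0

To count events in the time window:

1. Window boundaries: 2024-04-18T08:08:00 to 2024-04-18T08:17:00
2. Filter for REQUEST events within this window
3. Count matching events: 0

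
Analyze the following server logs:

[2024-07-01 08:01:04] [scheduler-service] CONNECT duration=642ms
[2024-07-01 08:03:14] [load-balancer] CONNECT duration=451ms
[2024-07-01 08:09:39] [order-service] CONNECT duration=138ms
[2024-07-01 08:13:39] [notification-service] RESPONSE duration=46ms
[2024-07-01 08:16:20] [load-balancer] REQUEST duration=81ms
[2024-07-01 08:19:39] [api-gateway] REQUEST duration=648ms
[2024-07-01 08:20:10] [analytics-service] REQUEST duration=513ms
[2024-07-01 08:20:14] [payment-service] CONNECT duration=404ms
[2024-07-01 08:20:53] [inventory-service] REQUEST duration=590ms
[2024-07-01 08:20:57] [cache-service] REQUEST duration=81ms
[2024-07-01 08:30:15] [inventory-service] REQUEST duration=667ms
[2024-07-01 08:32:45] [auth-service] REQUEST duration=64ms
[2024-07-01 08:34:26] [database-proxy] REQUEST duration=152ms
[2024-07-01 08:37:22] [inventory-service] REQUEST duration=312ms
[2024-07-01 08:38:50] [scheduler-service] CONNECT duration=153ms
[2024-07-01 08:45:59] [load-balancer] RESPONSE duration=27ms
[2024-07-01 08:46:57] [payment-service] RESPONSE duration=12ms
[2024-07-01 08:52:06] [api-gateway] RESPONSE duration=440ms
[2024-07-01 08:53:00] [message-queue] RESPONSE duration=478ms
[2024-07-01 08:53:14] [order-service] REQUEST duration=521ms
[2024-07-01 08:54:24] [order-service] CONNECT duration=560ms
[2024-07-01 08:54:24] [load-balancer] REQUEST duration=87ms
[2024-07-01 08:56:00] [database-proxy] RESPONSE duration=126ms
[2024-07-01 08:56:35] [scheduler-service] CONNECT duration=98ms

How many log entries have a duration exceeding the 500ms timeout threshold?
7

To count timeouts:

1. Threshold: 500ms
2. Extract duration from each log entry
3. Count entries where duration > 500
4. Timeout count: 7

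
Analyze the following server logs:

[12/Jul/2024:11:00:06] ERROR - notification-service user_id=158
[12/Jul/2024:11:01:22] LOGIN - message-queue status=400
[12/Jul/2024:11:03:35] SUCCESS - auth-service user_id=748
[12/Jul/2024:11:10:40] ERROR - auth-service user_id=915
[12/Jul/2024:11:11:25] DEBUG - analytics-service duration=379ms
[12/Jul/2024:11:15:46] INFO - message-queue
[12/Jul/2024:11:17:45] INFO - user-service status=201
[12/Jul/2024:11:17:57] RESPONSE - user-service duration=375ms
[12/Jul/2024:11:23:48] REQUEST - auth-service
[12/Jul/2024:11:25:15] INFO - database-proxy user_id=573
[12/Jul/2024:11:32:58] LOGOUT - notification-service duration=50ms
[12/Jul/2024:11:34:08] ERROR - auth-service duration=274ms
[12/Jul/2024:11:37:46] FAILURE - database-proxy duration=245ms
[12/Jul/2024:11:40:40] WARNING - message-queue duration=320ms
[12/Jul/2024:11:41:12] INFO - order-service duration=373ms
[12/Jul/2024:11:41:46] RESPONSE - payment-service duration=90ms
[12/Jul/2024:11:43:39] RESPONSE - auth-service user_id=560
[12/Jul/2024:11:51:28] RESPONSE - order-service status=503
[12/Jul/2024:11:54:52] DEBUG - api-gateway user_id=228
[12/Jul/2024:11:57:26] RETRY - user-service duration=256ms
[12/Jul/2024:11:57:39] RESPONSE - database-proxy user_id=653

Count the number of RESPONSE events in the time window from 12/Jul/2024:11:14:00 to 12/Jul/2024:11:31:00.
1

To count events in the time window:

1. Window boundaries: 12/Jul/2024:11:14:00 to 12/Jul/2024:11:31:00
2. Filter for RESPONSE events within this window
3. Count matching events: 1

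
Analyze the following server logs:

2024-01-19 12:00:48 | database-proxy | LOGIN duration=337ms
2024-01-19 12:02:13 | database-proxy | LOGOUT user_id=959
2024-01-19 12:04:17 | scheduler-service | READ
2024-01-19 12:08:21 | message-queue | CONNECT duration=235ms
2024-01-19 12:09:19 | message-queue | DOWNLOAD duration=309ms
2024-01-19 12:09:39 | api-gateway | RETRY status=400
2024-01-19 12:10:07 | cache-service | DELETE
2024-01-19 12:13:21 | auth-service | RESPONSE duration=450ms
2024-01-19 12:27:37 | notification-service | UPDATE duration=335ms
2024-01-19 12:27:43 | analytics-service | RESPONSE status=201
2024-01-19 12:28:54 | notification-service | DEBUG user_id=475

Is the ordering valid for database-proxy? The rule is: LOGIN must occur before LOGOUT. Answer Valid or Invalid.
Valid

To validate ordering:

1. Required order: LOGIN → LOGOUT
2. Rule: LOGIN must occur before LOGOUT
3. Check actual order of events for database-proxy
4. Result: Valid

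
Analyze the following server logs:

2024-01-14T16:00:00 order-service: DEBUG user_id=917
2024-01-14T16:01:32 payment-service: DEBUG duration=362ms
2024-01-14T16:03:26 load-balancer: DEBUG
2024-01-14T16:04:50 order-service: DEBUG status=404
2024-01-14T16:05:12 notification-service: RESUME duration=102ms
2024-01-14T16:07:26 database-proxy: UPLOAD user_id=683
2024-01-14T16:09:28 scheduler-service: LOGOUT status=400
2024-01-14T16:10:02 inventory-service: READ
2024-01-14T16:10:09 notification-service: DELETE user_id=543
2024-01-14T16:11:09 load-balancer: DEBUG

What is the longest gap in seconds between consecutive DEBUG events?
379

To find the longest gap:

1. Extract all DEBUG events in chronological order
2. Calculate time differences between consecutive events
3. Find the maximum difference
4. Longest gap: 379 seconds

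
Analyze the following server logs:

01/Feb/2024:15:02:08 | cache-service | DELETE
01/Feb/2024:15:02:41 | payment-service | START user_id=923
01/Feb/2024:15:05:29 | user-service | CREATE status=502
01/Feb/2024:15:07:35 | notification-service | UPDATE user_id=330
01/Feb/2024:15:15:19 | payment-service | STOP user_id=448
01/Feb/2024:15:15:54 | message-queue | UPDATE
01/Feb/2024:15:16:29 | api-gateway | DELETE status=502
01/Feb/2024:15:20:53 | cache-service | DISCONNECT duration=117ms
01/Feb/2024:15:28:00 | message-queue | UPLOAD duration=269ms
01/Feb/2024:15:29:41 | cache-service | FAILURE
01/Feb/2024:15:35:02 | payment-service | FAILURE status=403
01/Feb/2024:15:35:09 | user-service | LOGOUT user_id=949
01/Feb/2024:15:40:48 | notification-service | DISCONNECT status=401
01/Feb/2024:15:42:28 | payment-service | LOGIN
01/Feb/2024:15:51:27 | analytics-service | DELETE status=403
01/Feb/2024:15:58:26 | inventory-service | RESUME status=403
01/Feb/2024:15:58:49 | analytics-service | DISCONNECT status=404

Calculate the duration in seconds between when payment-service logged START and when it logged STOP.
758

To find the time between events:

1. Locate the first START event for payment-service: 01/Feb/2024:15:02:41
2. Locate the first STOP event for payment-service: 01/Feb/2024:15:15:19
3. Calculate the difference: 01/Feb/2024:15:15:19 - 01/Feb/2024:15:02:41 = 758 seconds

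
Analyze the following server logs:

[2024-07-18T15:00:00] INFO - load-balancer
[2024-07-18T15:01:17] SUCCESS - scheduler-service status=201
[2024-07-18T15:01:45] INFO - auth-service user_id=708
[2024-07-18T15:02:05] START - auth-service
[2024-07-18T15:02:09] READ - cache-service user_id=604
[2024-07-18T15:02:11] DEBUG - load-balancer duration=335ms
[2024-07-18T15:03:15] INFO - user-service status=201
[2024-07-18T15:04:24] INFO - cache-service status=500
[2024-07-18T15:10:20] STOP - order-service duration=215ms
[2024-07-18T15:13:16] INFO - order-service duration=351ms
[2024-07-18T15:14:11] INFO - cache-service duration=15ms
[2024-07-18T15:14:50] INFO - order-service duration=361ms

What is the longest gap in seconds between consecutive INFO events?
532

To find the longest gap:

1. Extract all INFO events in chronological order
2. Calculate time differences between consecutive events
3. Find the maximum difference
4. Longest gap: 532 seconds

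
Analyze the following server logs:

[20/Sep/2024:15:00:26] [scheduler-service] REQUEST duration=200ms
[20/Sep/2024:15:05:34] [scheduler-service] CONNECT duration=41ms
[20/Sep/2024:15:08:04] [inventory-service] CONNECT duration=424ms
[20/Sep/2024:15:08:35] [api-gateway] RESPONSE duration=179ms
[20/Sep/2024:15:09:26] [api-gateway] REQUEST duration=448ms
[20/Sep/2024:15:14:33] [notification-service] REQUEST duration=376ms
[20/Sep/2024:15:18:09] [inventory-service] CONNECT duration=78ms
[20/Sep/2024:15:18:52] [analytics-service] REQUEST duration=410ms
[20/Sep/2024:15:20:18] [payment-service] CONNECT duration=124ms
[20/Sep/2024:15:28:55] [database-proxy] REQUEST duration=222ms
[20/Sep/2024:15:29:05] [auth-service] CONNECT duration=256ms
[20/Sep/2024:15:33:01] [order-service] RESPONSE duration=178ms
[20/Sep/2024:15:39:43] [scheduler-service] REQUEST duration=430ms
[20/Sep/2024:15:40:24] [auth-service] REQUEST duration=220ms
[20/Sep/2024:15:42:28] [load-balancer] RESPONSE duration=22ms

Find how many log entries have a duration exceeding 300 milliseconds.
5

To count timeouts:

1. Threshold: 300ms
2. Extract duration from each log entry
3. Count entries where duration > 300
4. Timeout count: 5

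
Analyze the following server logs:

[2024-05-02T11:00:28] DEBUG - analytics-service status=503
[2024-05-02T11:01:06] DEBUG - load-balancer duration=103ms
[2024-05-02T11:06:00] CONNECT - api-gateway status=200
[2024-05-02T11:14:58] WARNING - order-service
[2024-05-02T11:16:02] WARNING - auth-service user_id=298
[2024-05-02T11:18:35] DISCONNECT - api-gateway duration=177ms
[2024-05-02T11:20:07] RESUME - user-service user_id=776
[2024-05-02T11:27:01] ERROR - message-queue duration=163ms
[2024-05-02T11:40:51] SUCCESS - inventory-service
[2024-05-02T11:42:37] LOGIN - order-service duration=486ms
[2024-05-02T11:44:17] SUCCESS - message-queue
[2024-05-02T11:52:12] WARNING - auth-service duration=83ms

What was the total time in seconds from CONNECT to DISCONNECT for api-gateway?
755

To calculate state duration:

1. Find CONNECT event for api-gateway: 2024-05-02T11:06:00
2. Find DISCONNECT event for api-gateway: 2024-05-02T11:18:35
3. Calculate duration: 2024-05-02T11:18:35 - 2024-05-02T11:06:00 = 755 seconds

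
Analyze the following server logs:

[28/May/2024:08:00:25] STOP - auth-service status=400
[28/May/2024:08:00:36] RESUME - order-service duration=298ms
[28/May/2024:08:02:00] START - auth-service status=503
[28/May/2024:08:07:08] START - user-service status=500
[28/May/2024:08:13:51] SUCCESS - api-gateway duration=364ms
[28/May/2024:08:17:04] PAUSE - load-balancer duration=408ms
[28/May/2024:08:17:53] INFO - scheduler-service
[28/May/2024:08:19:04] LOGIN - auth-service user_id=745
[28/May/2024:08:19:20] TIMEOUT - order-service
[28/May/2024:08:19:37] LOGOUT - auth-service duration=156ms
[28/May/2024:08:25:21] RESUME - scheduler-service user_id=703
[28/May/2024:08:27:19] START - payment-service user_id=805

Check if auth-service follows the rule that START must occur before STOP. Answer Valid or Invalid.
Invalid

To validate ordering:

1. Required order: START → STOP
2. Rule: START must occur before STOP
3. Check actual order of events for auth-service
4. Result: Invalid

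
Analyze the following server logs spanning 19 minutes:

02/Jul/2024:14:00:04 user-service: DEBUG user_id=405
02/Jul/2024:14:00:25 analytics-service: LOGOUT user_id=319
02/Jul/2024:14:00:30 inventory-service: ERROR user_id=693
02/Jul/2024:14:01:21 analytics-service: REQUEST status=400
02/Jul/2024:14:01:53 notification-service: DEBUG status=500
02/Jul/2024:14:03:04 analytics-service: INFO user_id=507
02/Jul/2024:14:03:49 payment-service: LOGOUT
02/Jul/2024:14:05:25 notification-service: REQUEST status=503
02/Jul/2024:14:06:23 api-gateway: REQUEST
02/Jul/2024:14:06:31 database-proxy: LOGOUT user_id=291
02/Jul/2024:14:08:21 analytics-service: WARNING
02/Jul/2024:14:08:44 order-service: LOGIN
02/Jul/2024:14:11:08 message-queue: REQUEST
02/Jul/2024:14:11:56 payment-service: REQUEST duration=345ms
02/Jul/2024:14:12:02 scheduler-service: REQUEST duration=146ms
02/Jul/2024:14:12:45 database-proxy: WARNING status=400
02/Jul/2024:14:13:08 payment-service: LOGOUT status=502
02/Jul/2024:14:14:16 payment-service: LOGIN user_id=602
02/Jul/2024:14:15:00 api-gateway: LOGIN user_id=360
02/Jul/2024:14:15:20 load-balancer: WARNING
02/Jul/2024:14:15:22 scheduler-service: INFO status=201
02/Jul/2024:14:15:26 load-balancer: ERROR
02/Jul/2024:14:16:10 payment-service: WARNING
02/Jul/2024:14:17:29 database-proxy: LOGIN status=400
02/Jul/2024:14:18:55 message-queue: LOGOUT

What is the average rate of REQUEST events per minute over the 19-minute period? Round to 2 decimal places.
0.32

To calculate the rate:

1. Count total REQUEST events: 6
2. Total time period: 19 minutes
3. Rate = 6 / 19 = 0.32 events per minute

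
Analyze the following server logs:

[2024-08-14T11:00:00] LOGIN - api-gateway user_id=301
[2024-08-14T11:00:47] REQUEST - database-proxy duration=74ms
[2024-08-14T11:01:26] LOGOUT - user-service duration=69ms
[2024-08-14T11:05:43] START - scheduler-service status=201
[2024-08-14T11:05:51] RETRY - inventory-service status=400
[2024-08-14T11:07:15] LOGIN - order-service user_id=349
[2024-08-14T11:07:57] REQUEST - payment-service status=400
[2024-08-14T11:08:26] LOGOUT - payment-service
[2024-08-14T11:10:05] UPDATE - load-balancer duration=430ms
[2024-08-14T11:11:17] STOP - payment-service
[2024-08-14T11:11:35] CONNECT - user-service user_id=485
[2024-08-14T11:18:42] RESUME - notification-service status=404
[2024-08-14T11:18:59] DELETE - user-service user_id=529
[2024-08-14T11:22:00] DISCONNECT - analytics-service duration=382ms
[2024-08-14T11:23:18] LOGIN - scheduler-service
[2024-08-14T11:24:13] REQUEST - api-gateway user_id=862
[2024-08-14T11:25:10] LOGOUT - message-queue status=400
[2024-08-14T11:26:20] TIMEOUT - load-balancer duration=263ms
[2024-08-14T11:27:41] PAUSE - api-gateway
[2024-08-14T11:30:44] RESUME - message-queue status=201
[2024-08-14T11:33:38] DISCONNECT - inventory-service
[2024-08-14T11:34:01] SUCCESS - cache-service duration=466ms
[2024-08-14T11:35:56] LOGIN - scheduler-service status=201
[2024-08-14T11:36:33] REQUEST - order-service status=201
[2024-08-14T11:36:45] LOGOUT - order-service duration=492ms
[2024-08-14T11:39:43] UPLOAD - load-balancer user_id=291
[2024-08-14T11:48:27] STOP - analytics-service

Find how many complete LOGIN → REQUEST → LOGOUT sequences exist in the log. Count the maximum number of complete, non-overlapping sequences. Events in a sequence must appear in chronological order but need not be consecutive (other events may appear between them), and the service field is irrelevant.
4

To count sequences:

1. Look for pattern: LOGIN → REQUEST → LOGOUT
2. Greedily scan the log in chronological order, matching each sequence element in turn (ignoring service)
3. Each time the full pattern completes, increment the count and restart matching from the next event
4. Complete non-overlapping sequences found: 4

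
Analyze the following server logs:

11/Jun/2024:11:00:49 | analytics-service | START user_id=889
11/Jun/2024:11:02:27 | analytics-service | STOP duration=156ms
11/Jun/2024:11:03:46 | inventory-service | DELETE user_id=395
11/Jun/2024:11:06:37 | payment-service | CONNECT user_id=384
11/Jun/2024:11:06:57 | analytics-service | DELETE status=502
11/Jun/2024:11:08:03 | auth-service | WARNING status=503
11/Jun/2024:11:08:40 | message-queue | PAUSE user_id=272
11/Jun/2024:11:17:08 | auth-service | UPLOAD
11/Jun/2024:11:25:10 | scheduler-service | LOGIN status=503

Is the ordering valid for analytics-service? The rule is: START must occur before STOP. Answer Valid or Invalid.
Valid

To validate ordering:

1. Required order: START → STOP
2. Rule: START must occur before STOP
3. Check actual order of events for analytics-service
4. Result: Valid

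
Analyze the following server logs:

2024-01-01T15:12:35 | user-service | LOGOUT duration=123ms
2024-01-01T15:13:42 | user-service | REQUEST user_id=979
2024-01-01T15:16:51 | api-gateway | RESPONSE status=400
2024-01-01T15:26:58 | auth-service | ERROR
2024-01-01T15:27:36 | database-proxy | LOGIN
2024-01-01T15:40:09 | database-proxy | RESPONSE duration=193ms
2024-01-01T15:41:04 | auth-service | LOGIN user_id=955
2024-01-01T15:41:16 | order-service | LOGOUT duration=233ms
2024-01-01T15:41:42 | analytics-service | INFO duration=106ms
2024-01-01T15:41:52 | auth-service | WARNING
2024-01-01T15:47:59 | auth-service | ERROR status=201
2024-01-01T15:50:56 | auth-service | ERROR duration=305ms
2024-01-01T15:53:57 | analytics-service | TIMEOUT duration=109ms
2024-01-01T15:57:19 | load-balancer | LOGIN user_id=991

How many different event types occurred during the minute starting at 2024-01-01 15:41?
4

To count unique event types:

1. Filter events in the minute starting at 2024-01-01 15:41
2. Extract event types from matching entries
3. Count unique types: 4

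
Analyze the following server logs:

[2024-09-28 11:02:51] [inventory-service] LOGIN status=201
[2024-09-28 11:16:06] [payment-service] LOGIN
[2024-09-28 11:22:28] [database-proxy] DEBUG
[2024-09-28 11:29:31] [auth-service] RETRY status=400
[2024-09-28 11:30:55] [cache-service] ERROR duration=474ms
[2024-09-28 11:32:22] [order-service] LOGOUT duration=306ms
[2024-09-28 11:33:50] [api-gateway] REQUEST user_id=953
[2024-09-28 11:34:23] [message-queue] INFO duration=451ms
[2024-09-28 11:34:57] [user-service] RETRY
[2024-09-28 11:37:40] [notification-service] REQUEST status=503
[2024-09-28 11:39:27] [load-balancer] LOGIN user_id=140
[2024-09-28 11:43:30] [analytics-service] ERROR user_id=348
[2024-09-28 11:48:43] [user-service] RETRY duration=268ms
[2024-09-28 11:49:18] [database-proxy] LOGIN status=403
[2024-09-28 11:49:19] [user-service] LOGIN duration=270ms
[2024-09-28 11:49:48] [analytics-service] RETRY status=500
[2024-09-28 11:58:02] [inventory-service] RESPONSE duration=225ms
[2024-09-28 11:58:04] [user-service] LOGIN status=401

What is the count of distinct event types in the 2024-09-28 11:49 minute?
2

To count unique event types:

1. Filter events in the minute starting at 2024-09-28 11:49
2. Extract event types from matching entries
3. Count unique types: 2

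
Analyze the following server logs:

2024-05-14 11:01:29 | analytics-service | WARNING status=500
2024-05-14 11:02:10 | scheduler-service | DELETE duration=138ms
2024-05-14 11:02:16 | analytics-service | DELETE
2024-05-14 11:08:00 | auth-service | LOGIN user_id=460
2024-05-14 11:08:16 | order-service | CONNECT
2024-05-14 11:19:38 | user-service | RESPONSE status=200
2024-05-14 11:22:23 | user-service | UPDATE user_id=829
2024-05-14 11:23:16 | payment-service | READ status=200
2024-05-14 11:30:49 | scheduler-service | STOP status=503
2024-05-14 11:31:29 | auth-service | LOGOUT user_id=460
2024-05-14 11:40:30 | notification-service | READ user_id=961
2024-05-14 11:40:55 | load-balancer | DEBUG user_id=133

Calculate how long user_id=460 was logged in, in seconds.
1409

To calculate session duration:

1. Find LOGIN event for user_id=460: 2024-05-14 11:08:00
2. Find LOGOUT event for user_id=460: 2024-05-14 11:31:29
3. Session duration: 2024-05-14 11:31:29 - 2024-05-14 11:08:00 = 1409 seconds (23 minutes)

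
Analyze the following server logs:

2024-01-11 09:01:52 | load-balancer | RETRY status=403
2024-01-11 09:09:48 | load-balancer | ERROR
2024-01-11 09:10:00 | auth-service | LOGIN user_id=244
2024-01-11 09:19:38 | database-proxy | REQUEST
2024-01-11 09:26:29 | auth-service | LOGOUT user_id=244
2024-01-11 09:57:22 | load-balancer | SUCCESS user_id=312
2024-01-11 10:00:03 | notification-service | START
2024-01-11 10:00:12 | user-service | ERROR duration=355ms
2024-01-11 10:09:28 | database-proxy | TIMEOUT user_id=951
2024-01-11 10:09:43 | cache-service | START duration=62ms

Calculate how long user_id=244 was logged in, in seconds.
989

To calculate session duration:

1. Find LOGIN event for user_id=244: 2024-01-11 09:10:00
2. Find LOGOUT event for user_id=244: 2024-01-11 09:26:29
3. Session duration: 2024-01-11 09:26:29 - 2024-01-11 09:10:00 = 989 seconds (16 minutes)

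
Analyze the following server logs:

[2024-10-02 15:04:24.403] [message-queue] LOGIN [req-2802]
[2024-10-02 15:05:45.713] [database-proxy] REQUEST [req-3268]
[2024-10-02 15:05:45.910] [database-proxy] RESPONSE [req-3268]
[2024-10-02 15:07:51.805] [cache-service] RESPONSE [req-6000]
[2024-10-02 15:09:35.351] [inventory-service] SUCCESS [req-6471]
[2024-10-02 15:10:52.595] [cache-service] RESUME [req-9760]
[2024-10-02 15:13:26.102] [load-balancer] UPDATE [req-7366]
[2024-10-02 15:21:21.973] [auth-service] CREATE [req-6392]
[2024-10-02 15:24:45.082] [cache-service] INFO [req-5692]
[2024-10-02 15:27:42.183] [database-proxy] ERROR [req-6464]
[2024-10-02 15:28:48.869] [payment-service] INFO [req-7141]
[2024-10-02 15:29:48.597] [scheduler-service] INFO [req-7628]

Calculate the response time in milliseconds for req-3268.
197

To calculate latency:

1. Find REQUEST with id req-3268: 2024-10-02 15:05:45.713
2. Find RESPONSE with id req-3268: 2024-10-02 15:05:45.910
3. Latency: 2024-10-02 15:05:45.910 - 2024-10-02 15:05:45.713 = 197ms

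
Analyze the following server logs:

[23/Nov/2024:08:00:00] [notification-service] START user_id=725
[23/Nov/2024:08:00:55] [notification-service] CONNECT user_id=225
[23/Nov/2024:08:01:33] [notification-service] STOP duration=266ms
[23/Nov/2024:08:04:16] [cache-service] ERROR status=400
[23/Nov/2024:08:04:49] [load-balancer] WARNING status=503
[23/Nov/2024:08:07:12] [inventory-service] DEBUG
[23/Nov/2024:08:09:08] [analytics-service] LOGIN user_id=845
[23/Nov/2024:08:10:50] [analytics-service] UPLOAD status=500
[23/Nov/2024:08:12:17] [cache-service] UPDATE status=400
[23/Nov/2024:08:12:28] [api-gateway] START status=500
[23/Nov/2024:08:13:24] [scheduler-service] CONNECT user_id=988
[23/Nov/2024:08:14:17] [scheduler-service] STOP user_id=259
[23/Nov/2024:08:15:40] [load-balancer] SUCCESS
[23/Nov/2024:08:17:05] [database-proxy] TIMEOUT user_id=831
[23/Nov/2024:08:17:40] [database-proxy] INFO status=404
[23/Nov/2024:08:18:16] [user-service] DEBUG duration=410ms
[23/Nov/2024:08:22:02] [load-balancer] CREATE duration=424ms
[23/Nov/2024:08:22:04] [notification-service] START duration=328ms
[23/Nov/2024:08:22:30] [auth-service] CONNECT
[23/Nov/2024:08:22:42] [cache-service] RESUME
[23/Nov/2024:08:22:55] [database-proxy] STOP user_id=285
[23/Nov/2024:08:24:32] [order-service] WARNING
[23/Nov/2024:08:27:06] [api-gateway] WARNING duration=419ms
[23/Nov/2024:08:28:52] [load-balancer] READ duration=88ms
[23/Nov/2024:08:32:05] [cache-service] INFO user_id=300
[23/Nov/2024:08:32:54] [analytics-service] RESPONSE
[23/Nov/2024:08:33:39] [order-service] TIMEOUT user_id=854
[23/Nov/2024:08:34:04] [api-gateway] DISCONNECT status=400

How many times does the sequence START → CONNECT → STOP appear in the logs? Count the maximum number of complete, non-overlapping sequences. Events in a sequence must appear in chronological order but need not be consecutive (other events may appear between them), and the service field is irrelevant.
3

To count sequences:

1. Look for pattern: START → CONNECT → STOP
2. Greedily scan the log in chronological order, matching each sequence element in turn (ignoring service)
3. Each time the full pattern completes, increment the count and restart matching from the next event
4. Complete non-overlapping sequences found: 3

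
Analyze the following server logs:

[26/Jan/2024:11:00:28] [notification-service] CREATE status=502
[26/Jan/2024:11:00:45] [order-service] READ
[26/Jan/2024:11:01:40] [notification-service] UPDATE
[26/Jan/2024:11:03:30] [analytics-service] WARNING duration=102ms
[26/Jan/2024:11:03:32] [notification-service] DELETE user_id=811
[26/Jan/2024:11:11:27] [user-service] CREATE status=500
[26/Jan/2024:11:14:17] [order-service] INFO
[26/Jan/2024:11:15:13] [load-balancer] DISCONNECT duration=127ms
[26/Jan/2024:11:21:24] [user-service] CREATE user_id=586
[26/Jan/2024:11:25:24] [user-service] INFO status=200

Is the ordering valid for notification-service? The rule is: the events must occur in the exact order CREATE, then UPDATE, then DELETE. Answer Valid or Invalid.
Valid

To validate ordering:

1. Required order: CREATE → UPDATE → DELETE
2. Rule: the events must occur in the exact order CREATE, then UPDATE, then DELETE
3. Check actual order of events for notification-service
4. Result: Valid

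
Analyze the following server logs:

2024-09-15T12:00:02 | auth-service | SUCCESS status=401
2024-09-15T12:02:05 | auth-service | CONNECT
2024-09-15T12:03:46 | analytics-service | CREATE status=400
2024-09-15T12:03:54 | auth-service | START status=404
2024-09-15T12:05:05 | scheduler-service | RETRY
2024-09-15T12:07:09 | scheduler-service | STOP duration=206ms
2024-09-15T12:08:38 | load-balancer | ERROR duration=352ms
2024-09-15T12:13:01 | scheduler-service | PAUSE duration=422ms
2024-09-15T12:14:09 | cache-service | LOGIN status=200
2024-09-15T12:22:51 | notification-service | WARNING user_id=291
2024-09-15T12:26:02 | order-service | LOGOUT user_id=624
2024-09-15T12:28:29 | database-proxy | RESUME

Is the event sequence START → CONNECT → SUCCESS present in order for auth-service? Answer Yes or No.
No

To verify sequence order:

1. Find all events in sequence START → CONNECT → SUCCESS for auth-service
2. Extract their timestamps
3. Check if timestamps are in ascending order
4. Result: No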